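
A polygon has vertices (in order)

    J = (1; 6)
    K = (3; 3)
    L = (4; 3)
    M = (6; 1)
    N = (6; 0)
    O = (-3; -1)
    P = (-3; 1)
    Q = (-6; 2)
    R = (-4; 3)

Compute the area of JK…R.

Apply Gauss's area formula: 2A = Σ (x_i·y_{i+1} − x_{i+1}·y_i), indices taken mod 9.
J→K: (1)(3) − (3)(6) = -15
K→L: (3)(3) − (4)(3) = -3
L→M: (4)(1) − (6)(3) = -14
M→N: (6)(0) − (6)(1) = -6
N→O: (6)(-1) − (-3)(0) = -6
O→P: (-3)(1) − (-3)(-1) = -6
P→Q: (-3)(2) − (-6)(1) = 0
Q→R: (-6)(3) − (-4)(2) = -10
R→J: (-4)(6) − (1)(3) = -27
Σ = -87
Area = |Σ|/2 = 43.5.

43.5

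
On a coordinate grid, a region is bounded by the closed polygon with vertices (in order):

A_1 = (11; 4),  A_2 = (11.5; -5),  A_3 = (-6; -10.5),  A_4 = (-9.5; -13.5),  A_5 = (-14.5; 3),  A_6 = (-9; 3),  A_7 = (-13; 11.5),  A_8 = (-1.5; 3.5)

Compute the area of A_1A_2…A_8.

324.25

Apply Gauss's area formula: 2A = Σ (x_i·y_{i+1} − x_{i+1}·y_i), indices taken mod 8.
Σ = (-101) + (-150.75) + (-18.75) + (-224.25) + (-16.5) + (-64.5) + (-28.25) + (-44.5) = -648.5
Area = |Σ|/2 = 324.25.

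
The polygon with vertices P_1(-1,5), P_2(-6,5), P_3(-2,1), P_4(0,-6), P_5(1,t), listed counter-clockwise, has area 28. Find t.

4

Write out the shoelace sum; only the two edges meeting at P_5 involve t:
2·Area = [(0·t − 1·(-6)) + (1·5 − (-1)·t)] + 41
       = 1·t + 52 = 56
⇒ t = 4.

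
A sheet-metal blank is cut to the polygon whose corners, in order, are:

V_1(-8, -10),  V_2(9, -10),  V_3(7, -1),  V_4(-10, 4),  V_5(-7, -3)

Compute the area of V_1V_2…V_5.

176.5

Σ = (170) + (61) + (18) + (58) + (46) = 353
Area = |Σ|/2 = 176.5.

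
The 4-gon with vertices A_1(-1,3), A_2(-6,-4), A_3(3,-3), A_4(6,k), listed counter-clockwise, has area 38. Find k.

Write out the shoelace sum; only the two edges meeting at A_4 involve k:
2·Area = [(3·k − 6·(-3)) + (6·3 − (-1)·k)] + 52
       = 4·k + 88 = 76
⇒ k = -3.

-3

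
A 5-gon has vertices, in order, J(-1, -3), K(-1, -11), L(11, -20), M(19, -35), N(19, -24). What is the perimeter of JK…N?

80

|JK| = √((0)² + (-8)²) = √64 = 8
|KL| = √((12)² + (-9)²) = √225 = 15
|LM| = √((8)² + (-15)²) = √289 = 17
|MN| = √((0)² + (11)²) = √121 = 11
|NJ| = √((-20)² + (21)²) = √841 = 29
Perimeter = 8 + 15 + 17 + 11 + 29 = 80.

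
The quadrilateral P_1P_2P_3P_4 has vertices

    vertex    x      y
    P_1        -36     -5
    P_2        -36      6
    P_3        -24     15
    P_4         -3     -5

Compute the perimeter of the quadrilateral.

88

|P_1P_2| = √((0)² + (11)²) = √121 = 11
|P_2P_3| = √((12)² + (9)²) = √225 = 15
|P_3P_4| = √((21)² + (-20)²) = √841 = 29
|P_4P_1| = √((-33)² + (0)²) = √1089 = 33
Perimeter = 11 + 15 + 29 + 33 = 88.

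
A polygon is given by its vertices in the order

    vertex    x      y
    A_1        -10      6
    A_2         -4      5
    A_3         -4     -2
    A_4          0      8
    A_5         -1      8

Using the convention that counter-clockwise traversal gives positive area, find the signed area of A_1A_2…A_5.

Σ = (-26) + (28) + (-32) + (8) + (74) = 52
Signed area = Σ/2 = 26 (positive ⇒ counter-clockwise traversal).

26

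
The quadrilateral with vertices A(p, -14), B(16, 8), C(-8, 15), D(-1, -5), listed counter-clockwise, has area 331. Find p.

The doubled signed area Σ (x_i y_{i+1} − x_{i+1} y_i) is linear in p.
With p=0 it equals 597; the coefficient of p is 13 (from the two edges through A).
So 13·p + 597 = 2·331 = 662 ⇒ p = 5.

5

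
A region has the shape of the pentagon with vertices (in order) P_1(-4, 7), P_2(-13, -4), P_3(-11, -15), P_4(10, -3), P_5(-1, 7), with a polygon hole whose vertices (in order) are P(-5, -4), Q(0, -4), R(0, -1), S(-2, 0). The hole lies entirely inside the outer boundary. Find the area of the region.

Outer boundary:
Σ = (107) + (151) + (183) + (67) + (21) = 529
Area = |Σ|/2 = 264.5.
Hole:
Apply the surveyor's formula: 2A = Σ (x_i·y_{i+1} − x_{i+1}·y_i), indices taken mod 4.
Σ = (20) + (0) + (-2) + (8) = 26
Area = |Σ|/2 = 13.
Net area = 264.5 − 13 = 251.5.

251.5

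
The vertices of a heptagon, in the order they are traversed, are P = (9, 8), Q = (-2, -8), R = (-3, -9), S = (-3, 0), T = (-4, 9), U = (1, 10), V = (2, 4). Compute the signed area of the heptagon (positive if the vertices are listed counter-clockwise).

Apply the shoelace formula: 2A = Σ (x_i·y_{i+1} − x_{i+1}·y_i), indices taken mod 7.
Σ = (-56) + (-6) + (-27) + (-27) + (-49) + (-16) + (-20) = -201
Signed area = Σ/2 = -100.5 (negative ⇒ clockwise traversal).

-100.5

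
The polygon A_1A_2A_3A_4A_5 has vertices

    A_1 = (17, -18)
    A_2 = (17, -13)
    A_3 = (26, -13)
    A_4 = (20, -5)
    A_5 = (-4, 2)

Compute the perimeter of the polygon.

|A_1A_2| = √((0)² + (5)²) = √25 = 5
|A_2A_3| = √((9)² + (0)²) = √81 = 9
|A_3A_4| = √((-6)² + (8)²) = √100 = 10
|A_4A_5| = √((-24)² + (7)²) = √625 = 25
|A_5A_1| = √((21)² + (-20)²) = √841 = 29
Perimeter = 5 + 9 + 10 + 25 + 29 = 78.

78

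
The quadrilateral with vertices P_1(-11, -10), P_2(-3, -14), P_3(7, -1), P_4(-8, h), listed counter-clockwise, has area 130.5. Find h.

Write out the shoelace sum; only the two edges meeting at P_4 involve h:
2·Area = [(7·h − (-8)·(-1)) + ((-8)·(-10) − (-11)·h)] + 225
       = 18·h + 297 = 261
⇒ h = -2.

-2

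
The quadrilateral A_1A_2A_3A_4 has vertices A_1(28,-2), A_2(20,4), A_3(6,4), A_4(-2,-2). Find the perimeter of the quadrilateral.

64

|A_1A_2| = √((-8)² + (6)²) = √100 = 10
|A_2A_3| = √((-14)² + (0)²) = √196 = 14
|A_3A_4| = √((-8)² + (-6)²) = √100 = 10
|A_4A_1| = √((30)² + (0)²) = √900 = 30
Perimeter = 10 + 14 + 10 + 30 = 64.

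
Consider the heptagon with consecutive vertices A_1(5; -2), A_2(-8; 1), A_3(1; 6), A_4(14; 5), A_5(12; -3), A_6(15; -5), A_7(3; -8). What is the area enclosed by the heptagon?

163.5

Σ = (-11) + (-49) + (-79) + (-102) + (-15) + (-105) + (34) = -327
Area = |Σ|/2 = 163.5.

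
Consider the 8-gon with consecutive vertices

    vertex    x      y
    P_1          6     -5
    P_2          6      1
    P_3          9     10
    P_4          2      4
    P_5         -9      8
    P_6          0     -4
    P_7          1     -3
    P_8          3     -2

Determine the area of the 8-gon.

99.5

Apply Gauss's area formula: 2A = Σ (x_i·y_{i+1} − x_{i+1}·y_i), indices taken mod 8.
Cross-terms: 36, 51, 16, 52, 36, 4, 7, -3  ⇒  Σ = 199
Area = |Σ|/2 = 99.5.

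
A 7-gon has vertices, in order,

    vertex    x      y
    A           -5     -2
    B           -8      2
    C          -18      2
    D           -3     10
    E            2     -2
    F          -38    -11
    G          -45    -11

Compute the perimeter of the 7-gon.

134

|AB| = √((-3)² + (4)²) = √25 = 5
|BC| = √((-10)² + (0)²) = √100 = 10
|CD| = √((15)² + (8)²) = √289 = 17
|DE| = √((5)² + (-12)²) = √169 = 13
|EF| = √((-40)² + (-9)²) = √1681 = 41
|FG| = √((-7)² + (0)²) = √49 = 7
|GA| = √((40)² + (9)²) = √1681 = 41
Perimeter = 5 + 10 + 17 + 13 + 41 + 7 + 41 = 134.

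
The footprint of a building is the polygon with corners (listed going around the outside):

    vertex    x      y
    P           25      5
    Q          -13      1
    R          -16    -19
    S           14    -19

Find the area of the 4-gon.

Apply the shoelace formula: 2A = Σ (x_i·y_{i+1} − x_{i+1}·y_i), indices taken mod 4.
P→Q: (25)(1) − (-13)(5) = 90
Q→R: (-13)(-19) − (-16)(1) = 263
R→S: (-16)(-19) − (14)(-19) = 570
S→P: (14)(5) − (25)(-19) = 545
Σ = 1468
Area = |Σ|/2 = 734.

734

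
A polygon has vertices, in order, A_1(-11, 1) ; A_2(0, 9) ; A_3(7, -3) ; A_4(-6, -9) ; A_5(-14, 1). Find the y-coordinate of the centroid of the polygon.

-109/189

Apply the shoelace formula. First the cross-terms c_i = x_i·y_{i+1} − x_{i+1}·y_i:
  -99, -63, -81, -132, -3  ⇒  2A = -378, A = -189.
Then Σ (y_i + y_{i+1})·c_i = 654, so ȳ = 654 / (6·(-189)) = -109/189.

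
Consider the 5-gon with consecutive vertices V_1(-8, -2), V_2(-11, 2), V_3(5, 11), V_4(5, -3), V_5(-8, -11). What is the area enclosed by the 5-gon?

195

Apply Gauss's area formula: 2A = Σ (x_i·y_{i+1} − x_{i+1}·y_i), indices taken mod 5.
V_1→V_2: (-8)(2) − (-11)(-2) = -38
V_2→V_3: (-11)(11) − (5)(2) = -131
V_3→V_4: (5)(-3) − (5)(11) = -70
V_4→V_5: (5)(-11) − (-8)(-3) = -79
V_5→V_1: (-8)(-2) − (-8)(-11) = -72
Σ = -390
Area = |Σ|/2 = 195.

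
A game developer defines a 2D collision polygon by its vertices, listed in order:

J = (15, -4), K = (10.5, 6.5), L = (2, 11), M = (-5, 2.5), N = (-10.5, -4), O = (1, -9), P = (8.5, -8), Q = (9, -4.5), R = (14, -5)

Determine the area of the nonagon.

293

Σ = (139.5) + (102.5) + (60) + (46.25) + (98.5) + (68.5) + (33.75) + (18) + (19) = 586
Area = |Σ|/2 = 293.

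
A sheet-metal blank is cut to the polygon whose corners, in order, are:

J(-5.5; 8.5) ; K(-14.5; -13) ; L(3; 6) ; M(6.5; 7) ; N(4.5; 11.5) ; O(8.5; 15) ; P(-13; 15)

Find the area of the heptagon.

Apply Gauss's area formula: 2A = Σ (x_i·y_{i+1} − x_{i+1}·y_i), indices taken mod 7.
Σ = (194.75) + (-48) + (-18) + (43.25) + (-30.25) + (322.5) + (-28) = 436.25
Area = |Σ|/2 = 218.125.

218.125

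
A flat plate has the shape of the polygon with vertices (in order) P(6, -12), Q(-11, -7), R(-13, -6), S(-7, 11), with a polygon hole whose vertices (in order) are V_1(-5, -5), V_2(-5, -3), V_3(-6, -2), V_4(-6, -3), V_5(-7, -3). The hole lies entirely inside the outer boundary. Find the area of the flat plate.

Outer boundary:
Apply Gauss's area formula: 2A = Σ (x_i·y_{i+1} − x_{i+1}·y_i), indices taken mod 4.
Σ = (-174) + (-25) + (-185) + (18) = -366
Area = |Σ|/2 = 183.
Hole:
Cross-terms: -10, -8, 6, -3, 20  ⇒  Σ = 5
Area = |Σ|/2 = 2.5.
Net area = 183 − 2.5 = 180.5.

180.5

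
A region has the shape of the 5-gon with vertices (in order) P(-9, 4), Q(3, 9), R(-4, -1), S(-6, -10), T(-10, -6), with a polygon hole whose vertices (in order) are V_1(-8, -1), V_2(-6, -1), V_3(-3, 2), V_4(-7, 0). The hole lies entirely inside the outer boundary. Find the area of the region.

88

Outer boundary:
Apply the shoelace (surveyor's) formula: 2A = Σ (x_i·y_{i+1} − x_{i+1}·y_i), indices taken mod 5.
Σ = (-93) + (33) + (34) + (-64) + (-94) = -184
Area = |Σ|/2 = 92.
Hole:
Σ = (2) + (-15) + (14) + (7) = 8
Area = |Σ|/2 = 4.
Net area = 92 − 4 = 88.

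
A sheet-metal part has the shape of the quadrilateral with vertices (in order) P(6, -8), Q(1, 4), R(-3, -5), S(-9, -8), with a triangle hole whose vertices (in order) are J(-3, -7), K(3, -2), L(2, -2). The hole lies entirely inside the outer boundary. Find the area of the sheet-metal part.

Outer boundary:
Apply the shoelace formula: 2A = Σ (x_i·y_{i+1} − x_{i+1}·y_i), indices taken mod 4.
Cross-terms: 32, 7, -21, 120  ⇒  Σ = 138
Area = |Σ|/2 = 69.
Hole:
Apply the shoelace (surveyor's) formula: 2A = Σ (x_i·y_{i+1} − x_{i+1}·y_i), indices taken mod 3.
J→K: (-3)(-2) − (3)(-7) = 27
K→L: (3)(-2) − (2)(-2) = -2
L→J: (2)(-7) − (-3)(-2) = -20
Σ = 5
Area = |Σ|/2 = 2.5.
Net area = 69 − 2.5 = 66.5.

66.5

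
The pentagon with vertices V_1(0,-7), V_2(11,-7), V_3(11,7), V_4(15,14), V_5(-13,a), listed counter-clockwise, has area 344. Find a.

9

Write out the shoelace sum; only the two edges meeting at V_5 involve a:
2·Area = [(15·a − (-13)·14) + ((-13)·(-7) − 0·a)] + 280
       = 15·a + 553 = 688
⇒ a = 9.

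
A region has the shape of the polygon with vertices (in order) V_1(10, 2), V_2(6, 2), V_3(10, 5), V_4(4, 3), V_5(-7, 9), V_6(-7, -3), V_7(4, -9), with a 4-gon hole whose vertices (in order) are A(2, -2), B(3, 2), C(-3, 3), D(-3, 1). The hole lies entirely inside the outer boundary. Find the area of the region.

Outer boundary:
Apply the surveyor's formula: 2A = Σ (x_i·y_{i+1} − x_{i+1}·y_i), indices taken mod 7.
V_1→V_2: (10)(2) − (6)(2) = 8
V_2→V_3: (6)(5) − (10)(2) = 10
V_3→V_4: (10)(3) − (4)(5) = 10
V_4→V_5: (4)(9) − (-7)(3) = 57
V_5→V_6: (-7)(-3) − (-7)(9) = 84
V_6→V_7: (-7)(-9) − (4)(-3) = 75
V_7→V_1: (4)(2) − (10)(-9) = 98
Σ = 342
Area = |Σ|/2 = 171.
Hole:
Apply the shoelace formula: 2A = Σ (x_i·y_{i+1} − x_{i+1}·y_i), indices taken mod 4.
Σ = (10) + (15) + (6) + (4) = 35
Area = |Σ|/2 = 17.5.
Net area = 171 − 17.5 = 153.5.

153.5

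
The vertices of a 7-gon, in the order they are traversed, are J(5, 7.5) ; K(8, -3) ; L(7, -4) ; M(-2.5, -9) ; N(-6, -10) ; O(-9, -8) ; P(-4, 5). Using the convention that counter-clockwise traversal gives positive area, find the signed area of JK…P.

-181

Apply the shoelace (surveyor's) formula: 2A = Σ (x_i·y_{i+1} − x_{i+1}·y_i), indices taken mod 7.
Σ = (-75) + (-11) + (-73) + (-29) + (-42) + (-77) + (-55) = -362
Signed area = Σ/2 = -181 (negative ⇒ clockwise traversal).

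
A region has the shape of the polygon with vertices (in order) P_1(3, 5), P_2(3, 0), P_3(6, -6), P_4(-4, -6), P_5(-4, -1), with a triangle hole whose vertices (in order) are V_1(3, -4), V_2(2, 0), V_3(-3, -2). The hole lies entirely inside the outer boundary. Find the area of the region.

Outer boundary:
Apply Gauss's area formula: 2A = Σ (x_i·y_{i+1} − x_{i+1}·y_i), indices taken mod 5.
Cross-terms: -15, -18, -60, -20, -17  ⇒  Σ = -130
Area = |Σ|/2 = 65.
Hole:
Cross-terms: 8, -4, 18  ⇒  Σ = 22
Area = |Σ|/2 = 11.
Net area = 65 − 11 = 54.

54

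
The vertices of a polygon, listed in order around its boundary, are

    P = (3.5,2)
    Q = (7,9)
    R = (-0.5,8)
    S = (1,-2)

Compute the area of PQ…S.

P→Q: (3.5)(9) − (7)(2) = 17.5
Q→R: (7)(8) − (-0.5)(9) = 60.5
R→S: (-0.5)(-2) − (1)(8) = -7
S→P: (1)(2) − (3.5)(-2) = 9
Σ = 80
Area = |Σ|/2 = 40.

40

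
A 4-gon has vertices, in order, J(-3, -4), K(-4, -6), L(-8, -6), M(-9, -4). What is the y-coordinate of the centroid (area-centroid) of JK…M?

-74/15

Apply the surveyor's formula. First the cross-terms c_i = x_i·y_{i+1} − x_{i+1}·y_i:
  2, -24, -22, 24  ⇒  2A = -20, A = -10.
Then Σ (y_i + y_{i+1})·c_i = 296, so ȳ = 296 / (6·(-10)) = -74/15.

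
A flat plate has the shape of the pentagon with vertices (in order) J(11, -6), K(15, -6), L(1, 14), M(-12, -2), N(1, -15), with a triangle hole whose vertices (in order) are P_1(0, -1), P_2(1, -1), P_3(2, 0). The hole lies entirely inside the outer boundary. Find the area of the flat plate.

373

Outer boundary:
Σ = (24) + (216) + (166) + (182) + (159) = 747
Area = |Σ|/2 = 373.5.
Hole:
Cross-terms: 1, 2, -2  ⇒  Σ = 1
Area = |Σ|/2 = 0.5.
Net area = 373.5 − 0.5 = 373.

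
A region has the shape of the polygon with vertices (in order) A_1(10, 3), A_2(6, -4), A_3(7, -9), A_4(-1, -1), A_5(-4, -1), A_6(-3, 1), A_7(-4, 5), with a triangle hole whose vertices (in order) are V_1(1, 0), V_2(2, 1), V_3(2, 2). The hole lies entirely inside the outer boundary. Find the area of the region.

Outer boundary:
Apply the shoelace formula: 2A = Σ (x_i·y_{i+1} − x_{i+1}·y_i), indices taken mod 7.
Σ = (-58) + (-26) + (-16) + (-3) + (-7) + (-11) + (-62) = -183
Area = |Σ|/2 = 91.5.
Hole:
Apply the shoelace (surveyor's) formula: 2A = Σ (x_i·y_{i+1} − x_{i+1}·y_i), indices taken mod 3.
Cross-terms: 1, 2, -2  ⇒  Σ = 1
Area = |Σ|/2 = 0.5.
Net area = 91.5 − 0.5 = 91.

91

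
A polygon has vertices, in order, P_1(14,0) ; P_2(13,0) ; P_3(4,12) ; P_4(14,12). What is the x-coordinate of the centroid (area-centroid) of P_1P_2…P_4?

Apply Gauss's area formula. First the cross-terms c_i = x_i·y_{i+1} − x_{i+1}·y_i:
  0, 156, -120, -168  ⇒  2A = -132, A = -66.
Then Σ (x_i + x_{i+1})·c_i = -4212, so x̄ = -4212 / (6·(-66)) = 117/11.

117/11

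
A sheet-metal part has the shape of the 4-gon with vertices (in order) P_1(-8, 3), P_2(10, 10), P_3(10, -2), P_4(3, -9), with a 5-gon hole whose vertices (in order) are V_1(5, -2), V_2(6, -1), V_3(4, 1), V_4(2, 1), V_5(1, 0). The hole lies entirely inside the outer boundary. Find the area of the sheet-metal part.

180.5

Outer boundary:
Apply Gauss's area formula: 2A = Σ (x_i·y_{i+1} − x_{i+1}·y_i), indices taken mod 4.
P_1→P_2: (-8)(10) − (10)(3) = -110
P_2→P_3: (10)(-2) − (10)(10) = -120
P_3→P_4: (10)(-9) − (3)(-2) = -84
P_4→P_1: (3)(3) − (-8)(-9) = -63
Σ = -377
Area = |Σ|/2 = 188.5.
Hole:
Apply the shoelace (surveyor's) formula: 2A = Σ (x_i·y_{i+1} − x_{i+1}·y_i), indices taken mod 5.
Cross-terms: 7, 10, 2, -1, -2  ⇒  Σ = 16
Area = |Σ|/2 = 8.
Net area = 188.5 − 8 = 180.5.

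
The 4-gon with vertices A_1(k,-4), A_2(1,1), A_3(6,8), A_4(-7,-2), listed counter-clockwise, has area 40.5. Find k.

1

Write out the shoelace sum; only the two edges meeting at A_1 involve k:
2·Area = [((-7)·(-4) − k·(-2)) + (k·1 − 1·(-4))] + 46
       = 3·k + 78 = 81
⇒ k = 1.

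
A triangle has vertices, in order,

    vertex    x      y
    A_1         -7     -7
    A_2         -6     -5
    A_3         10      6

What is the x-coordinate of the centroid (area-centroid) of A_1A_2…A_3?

Apply the surveyor's formula. First the cross-terms c_i = x_i·y_{i+1} − x_{i+1}·y_i:
  -7, 14, -28  ⇒  2A = -21, A = -10.5.
Then Σ (x_i + x_{i+1})·c_i = 63, so x̄ = 63 / (6·(-10.5)) = -1.

-1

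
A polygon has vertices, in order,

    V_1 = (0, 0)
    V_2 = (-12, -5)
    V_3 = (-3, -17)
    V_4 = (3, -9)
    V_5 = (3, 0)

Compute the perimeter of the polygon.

|V_1V_2| = √((-12)² + (-5)²) = √169 = 13
|V_2V_3| = √((9)² + (-12)²) = √225 = 15
|V_3V_4| = √((6)² + (8)²) = √100 = 10
|V_4V_5| = √((0)² + (9)²) = √81 = 9
|V_5V_1| = √((-3)² + (0)²) = √9 = 3
Perimeter = 13 + 15 + 10 + 9 + 3 = 50.

50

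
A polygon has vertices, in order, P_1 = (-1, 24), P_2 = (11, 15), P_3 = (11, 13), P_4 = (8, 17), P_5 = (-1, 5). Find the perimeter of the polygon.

|P_1P_2| = √((12)² + (-9)²) = √225 = 15
|P_2P_3| = √((0)² + (-2)²) = √4 = 2
|P_3P_4| = √((-3)² + (4)²) = √25 = 5
|P_4P_5| = √((-9)² + (-12)²) = √225 = 15
|P_5P_1| = √((0)² + (19)²) = √361 = 19
Perimeter = 15 + 2 + 5 + 15 + 19 = 56.

56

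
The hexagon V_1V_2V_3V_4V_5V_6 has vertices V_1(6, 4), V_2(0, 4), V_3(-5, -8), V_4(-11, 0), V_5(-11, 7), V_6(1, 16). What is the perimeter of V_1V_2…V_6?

64

|V_1V_2| = √((-6)² + (0)²) = √36 = 6
|V_2V_3| = √((-5)² + (-12)²) = √169 = 13
|V_3V_4| = √((-6)² + (8)²) = √100 = 10
|V_4V_5| = √((0)² + (7)²) = √49 = 7
|V_5V_6| = √((12)² + (9)²) = √225 = 15
|V_6V_1| = √((5)² + (-12)²) = √169 = 13
Perimeter = 6 + 13 + 10 + 7 + 15 + 13 = 64.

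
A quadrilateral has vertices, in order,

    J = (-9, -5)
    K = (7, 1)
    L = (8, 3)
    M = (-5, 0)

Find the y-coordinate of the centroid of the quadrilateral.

-44/79

Apply the surveyor's formula. First the cross-terms c_i = x_i·y_{i+1} − x_{i+1}·y_i:
  26, 13, 15, 25  ⇒  2A = 79, A = 39.5.
Then Σ (y_i + y_{i+1})·c_i = -132, so ȳ = -132 / (6·39.5) = -44/79.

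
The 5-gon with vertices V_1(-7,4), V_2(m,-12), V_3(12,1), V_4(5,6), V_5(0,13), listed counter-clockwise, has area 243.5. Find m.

-12

The doubled signed area Σ (x_i y_{i+1} − x_{i+1} y_i) is linear in m.
With m=0 it equals 451; the coefficient of m is -3 (from the two edges through V_2).
So -3·m + 451 = 2·243.5 = 487 ⇒ m = -12.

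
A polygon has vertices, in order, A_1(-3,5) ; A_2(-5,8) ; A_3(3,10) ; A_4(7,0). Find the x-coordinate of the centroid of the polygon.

35/27

Apply Gauss's area formula. First the cross-terms c_i = x_i·y_{i+1} − x_{i+1}·y_i:
  1, -74, -70, 35  ⇒  2A = -108, A = -54.
Then Σ (x_i + x_{i+1})·c_i = -420, so x̄ = -420 / (6·(-54)) = 35/27.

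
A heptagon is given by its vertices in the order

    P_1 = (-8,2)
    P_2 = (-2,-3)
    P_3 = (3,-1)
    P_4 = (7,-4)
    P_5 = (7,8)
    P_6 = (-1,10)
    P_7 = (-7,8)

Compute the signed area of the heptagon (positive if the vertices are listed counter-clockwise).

154

Apply the shoelace (surveyor's) formula: 2A = Σ (x_i·y_{i+1} − x_{i+1}·y_i), indices taken mod 7.
Cross-terms: 28, 11, -5, 84, 78, 62, 50  ⇒  Σ = 308
Signed area = Σ/2 = 154 (positive ⇒ counter-clockwise traversal).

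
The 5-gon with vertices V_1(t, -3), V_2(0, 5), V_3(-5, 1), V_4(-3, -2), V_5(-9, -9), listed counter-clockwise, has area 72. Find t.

The doubled signed area Σ (x_i y_{i+1} − x_{i+1} y_i) is linear in t.
With t=0 it equals 74; the coefficient of t is 14 (from the two edges through V_1).
So 14·t + 74 = 2·72 = 144 ⇒ t = 5.

5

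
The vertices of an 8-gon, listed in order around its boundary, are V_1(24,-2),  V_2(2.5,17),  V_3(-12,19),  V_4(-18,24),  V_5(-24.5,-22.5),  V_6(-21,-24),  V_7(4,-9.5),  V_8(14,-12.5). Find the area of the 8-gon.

Apply Gauss's area formula: 2A = Σ (x_i·y_{i+1} − x_{i+1}·y_i), indices taken mod 8.
Σ = (413) + (251.5) + (54) + (993) + (115.5) + (295.5) + (83) + (272) = 2477.5
Area = |Σ|/2 = 1238.75.

1238.75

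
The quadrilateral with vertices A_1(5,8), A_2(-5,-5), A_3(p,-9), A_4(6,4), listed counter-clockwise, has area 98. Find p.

Write out the shoelace sum; only the two edges meeting at A_3 involve p:
2·Area = [((-5)·(-9) − p·(-5)) + (p·4 − 6·(-9))] + 43
       = 9·p + 142 = 196
⇒ p = 6.

6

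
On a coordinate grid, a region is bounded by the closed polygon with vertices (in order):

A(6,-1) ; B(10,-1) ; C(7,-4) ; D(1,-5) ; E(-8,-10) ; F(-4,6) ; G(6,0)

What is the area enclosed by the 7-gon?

120

Apply the shoelace (surveyor's) formula: 2A = Σ (x_i·y_{i+1} − x_{i+1}·y_i), indices taken mod 7.
Σ = (4) + (-33) + (-31) + (-50) + (-88) + (-36) + (-6) = -240
Area = |Σ|/2 = 120.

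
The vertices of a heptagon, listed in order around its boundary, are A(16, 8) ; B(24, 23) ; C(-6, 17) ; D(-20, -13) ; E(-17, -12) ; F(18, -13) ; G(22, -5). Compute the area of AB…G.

1024

Apply the shoelace formula: 2A = Σ (x_i·y_{i+1} − x_{i+1}·y_i), indices taken mod 7.
A→B: (16)(23) − (24)(8) = 176
B→C: (24)(17) − (-6)(23) = 546
C→D: (-6)(-13) − (-20)(17) = 418
D→E: (-20)(-12) − (-17)(-13) = 19
E→F: (-17)(-13) − (18)(-12) = 437
F→G: (18)(-5) − (22)(-13) = 196
G→A: (22)(8) − (16)(-5) = 256
Σ = 2048
Area = |Σ|/2 = 1024.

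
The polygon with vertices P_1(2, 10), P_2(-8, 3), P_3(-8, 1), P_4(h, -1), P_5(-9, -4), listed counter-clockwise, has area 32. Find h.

The doubled signed area Σ (x_i y_{i+1} − x_{i+1} y_i) is linear in h.
With h=0 it equals 19; the coefficient of h is -5 (from the two edges through P_4).
So -5·h + 19 = 2·32 = 64 ⇒ h = -9.

-9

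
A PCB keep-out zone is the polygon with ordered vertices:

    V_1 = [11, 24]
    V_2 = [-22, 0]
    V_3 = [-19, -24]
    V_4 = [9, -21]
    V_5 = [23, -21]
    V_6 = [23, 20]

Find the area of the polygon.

Apply the shoelace (surveyor's) formula: 2A = Σ (x_i·y_{i+1} − x_{i+1}·y_i), indices taken mod 6.
Cross-terms: 528, 528, 615, 294, 943, 332  ⇒  Σ = 3240
Area = |Σ|/2 = 1620.

1620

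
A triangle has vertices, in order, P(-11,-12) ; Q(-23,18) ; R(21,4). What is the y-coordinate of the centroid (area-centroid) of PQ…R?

Apply the surveyor's formula. First the cross-terms c_i = x_i·y_{i+1} − x_{i+1}·y_i:
  -474, -470, -208  ⇒  2A = -1152, A = -576.
Then Σ (y_i + y_{i+1})·c_i = -11520, so ȳ = -11520 / (6·(-576)) = 10/3.

10/3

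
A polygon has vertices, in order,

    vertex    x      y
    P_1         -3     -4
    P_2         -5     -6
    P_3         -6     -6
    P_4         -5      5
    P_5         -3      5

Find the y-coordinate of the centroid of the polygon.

-79/153

Apply the shoelace (surveyor's) formula. First the cross-terms c_i = x_i·y_{i+1} − x_{i+1}·y_i:
  -2, -6, -60, -10, 27  ⇒  2A = -51, A = -25.5.
Then Σ (y_i + y_{i+1})·c_i = 79, so ȳ = 79 / (6·(-25.5)) = -79/153.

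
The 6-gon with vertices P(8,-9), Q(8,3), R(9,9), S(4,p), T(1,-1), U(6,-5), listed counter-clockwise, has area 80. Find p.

9

The doubled signed area Σ (x_i y_{i+1} − x_{i+1} y_i) is linear in p.
With p=0 it equals 88; the coefficient of p is 8 (from the two edges through S).
So 8·p + 88 = 2·80 = 160 ⇒ p = 9.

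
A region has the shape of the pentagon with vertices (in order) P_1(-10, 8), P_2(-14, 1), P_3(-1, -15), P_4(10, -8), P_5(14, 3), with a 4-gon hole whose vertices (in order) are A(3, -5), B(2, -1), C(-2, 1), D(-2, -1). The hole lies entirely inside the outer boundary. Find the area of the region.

365.5

Outer boundary:
Apply the shoelace formula: 2A = Σ (x_i·y_{i+1} − x_{i+1}·y_i), indices taken mod 5.
Σ = (102) + (211) + (158) + (142) + (142) = 755
Area = |Σ|/2 = 377.5.
Hole:
Apply Gauss's area formula: 2A = Σ (x_i·y_{i+1} − x_{i+1}·y_i), indices taken mod 4.
A→B: (3)(-1) − (2)(-5) = 7
B→C: (2)(1) − (-2)(-1) = 0
C→D: (-2)(-1) − (-2)(1) = 4
D→A: (-2)(-5) − (3)(-1) = 13
Σ = 24
Area = |Σ|/2 = 12.
Net area = 377.5 − 12 = 365.5.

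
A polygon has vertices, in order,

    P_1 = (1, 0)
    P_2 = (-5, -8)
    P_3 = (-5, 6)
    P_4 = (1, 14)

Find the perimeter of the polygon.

48

|P_1P_2| = √((-6)² + (-8)²) = √100 = 10
|P_2P_3| = √((0)² + (14)²) = √196 = 14
|P_3P_4| = √((6)² + (8)²) = √100 = 10
|P_4P_1| = √((0)² + (-14)²) = √196 = 14
Perimeter = 10 + 14 + 10 + 14 = 48.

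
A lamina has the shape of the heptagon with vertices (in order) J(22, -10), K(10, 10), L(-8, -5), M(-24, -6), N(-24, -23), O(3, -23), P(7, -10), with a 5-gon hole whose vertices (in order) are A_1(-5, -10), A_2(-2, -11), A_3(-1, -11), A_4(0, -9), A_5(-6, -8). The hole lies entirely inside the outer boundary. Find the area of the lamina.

Outer boundary:
Σ = (320) + (30) + (-72) + (408) + (621) + (131) + (150) = 1588
Area = |Σ|/2 = 794.
Hole:
Apply the surveyor's formula: 2A = Σ (x_i·y_{i+1} − x_{i+1}·y_i), indices taken mod 5.
Cross-terms: 35, 11, 9, -54, 20  ⇒  Σ = 21
Area = |Σ|/2 = 10.5.
Net area = 794 − 10.5 = 783.5.

783.5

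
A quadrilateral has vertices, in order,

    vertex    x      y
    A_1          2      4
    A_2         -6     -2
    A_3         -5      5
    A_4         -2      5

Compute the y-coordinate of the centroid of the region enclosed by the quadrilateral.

392/159

Apply Gauss's area formula. First the cross-terms c_i = x_i·y_{i+1} − x_{i+1}·y_i:
  20, -40, -15, -18  ⇒  2A = -53, A = -26.5.
Then Σ (y_i + y_{i+1})·c_i = -392, so ȳ = -392 / (6·(-26.5)) = 392/159.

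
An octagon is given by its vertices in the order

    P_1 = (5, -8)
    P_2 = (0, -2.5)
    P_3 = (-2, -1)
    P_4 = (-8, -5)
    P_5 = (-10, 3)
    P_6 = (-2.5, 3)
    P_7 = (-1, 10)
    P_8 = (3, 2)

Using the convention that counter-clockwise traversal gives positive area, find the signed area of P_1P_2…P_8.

Apply the surveyor's formula: 2A = Σ (x_i·y_{i+1} − x_{i+1}·y_i), indices taken mod 8.
Σ = (-12.5) + (-5) + (2) + (-74) + (-22.5) + (-22) + (-32) + (-34) = -200
Signed area = Σ/2 = -100 (negative ⇒ clockwise traversal).

-100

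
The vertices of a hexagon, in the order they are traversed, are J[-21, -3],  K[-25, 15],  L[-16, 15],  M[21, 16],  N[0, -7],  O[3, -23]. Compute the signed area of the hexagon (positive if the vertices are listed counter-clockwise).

J→K: (-21)(15) − (-25)(-3) = -390
K→L: (-25)(15) − (-16)(15) = -135
L→M: (-16)(16) − (21)(15) = -571
M→N: (21)(-7) − (0)(16) = -147
N→O: (0)(-23) − (3)(-7) = 21
O→J: (3)(-3) − (-21)(-23) = -492
Σ = -1714
Signed area = Σ/2 = -857 (negative ⇒ clockwise traversal).

-857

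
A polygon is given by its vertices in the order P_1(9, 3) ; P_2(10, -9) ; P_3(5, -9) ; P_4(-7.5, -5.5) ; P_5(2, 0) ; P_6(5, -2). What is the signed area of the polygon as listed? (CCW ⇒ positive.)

Apply the shoelace (surveyor's) formula: 2A = Σ (x_i·y_{i+1} − x_{i+1}·y_i), indices taken mod 6.
P_1→P_2: (9)(-9) − (10)(3) = -111
P_2→P_3: (10)(-9) − (5)(-9) = -45
P_3→P_4: (5)(-5.5) − (-7.5)(-9) = -95
P_4→P_5: (-7.5)(0) − (2)(-5.5) = 11
P_5→P_6: (2)(-2) − (5)(0) = -4
P_6→P_1: (5)(3) − (9)(-2) = 33
Σ = -211
Signed area = Σ/2 = -105.5 (negative ⇒ clockwise traversal).

-105.5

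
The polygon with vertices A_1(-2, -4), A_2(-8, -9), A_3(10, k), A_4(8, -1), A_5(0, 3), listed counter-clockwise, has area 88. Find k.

-5

The doubled signed area Σ (x_i y_{i+1} − x_{i+1} y_i) is linear in k.
With k=0 it equals 96; the coefficient of k is -16 (from the two edges through A_3).
So -16·k + 96 = 2·88 = 176 ⇒ k = -5.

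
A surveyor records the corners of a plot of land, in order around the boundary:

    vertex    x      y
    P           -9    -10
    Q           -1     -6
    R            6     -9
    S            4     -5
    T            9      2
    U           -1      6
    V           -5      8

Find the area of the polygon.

Cross-terms: 44, 45, 6, 53, 56, 22, 122  ⇒  Σ = 348
Area = |Σ|/2 = 174.

174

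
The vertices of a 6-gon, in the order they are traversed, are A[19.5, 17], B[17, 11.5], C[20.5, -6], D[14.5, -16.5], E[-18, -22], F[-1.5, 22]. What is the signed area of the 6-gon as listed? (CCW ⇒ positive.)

-1076.625

Apply the surveyor's formula: 2A = Σ (x_i·y_{i+1} − x_{i+1}·y_i), indices taken mod 6.
Cross-terms: -64.75, -337.75, -251.25, -616, -429, -454.5  ⇒  Σ = -2153.25
Signed area = Σ/2 = -1076.625 (negative ⇒ clockwise traversal).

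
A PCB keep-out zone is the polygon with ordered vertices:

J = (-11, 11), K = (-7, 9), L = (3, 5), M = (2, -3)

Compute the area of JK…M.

Apply the shoelace (surveyor's) formula: 2A = Σ (x_i·y_{i+1} − x_{i+1}·y_i), indices taken mod 4.
J→K: (-11)(9) − (-7)(11) = -22
K→L: (-7)(5) − (3)(9) = -62
L→M: (3)(-3) − (2)(5) = -19
M→J: (2)(11) − (-11)(-3) = -11
Σ = -114
Area = |Σ|/2 = 57.

57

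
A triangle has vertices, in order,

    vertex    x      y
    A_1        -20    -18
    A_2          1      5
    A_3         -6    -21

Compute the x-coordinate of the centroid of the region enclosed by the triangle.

-25/3

Apply Gauss's area formula. First the cross-terms c_i = x_i·y_{i+1} − x_{i+1}·y_i:
  -82, 9, -312  ⇒  2A = -385, A = -192.5.
Then Σ (x_i + x_{i+1})·c_i = 9625, so x̄ = 9625 / (6·(-192.5)) = -25/3.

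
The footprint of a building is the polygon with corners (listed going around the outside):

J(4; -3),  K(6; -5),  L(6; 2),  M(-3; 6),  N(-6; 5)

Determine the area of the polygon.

50.5

Σ = (-2) + (42) + (42) + (21) + (-2) = 101
Area = |Σ|/2 = 50.5.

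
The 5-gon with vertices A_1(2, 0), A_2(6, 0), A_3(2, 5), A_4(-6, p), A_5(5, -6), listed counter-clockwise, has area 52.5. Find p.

1

Write out the shoelace sum; only the two edges meeting at A_4 involve p:
2·Area = [(2·p − (-6)·5) + ((-6)·(-6) − 5·p)] + 42
       = -3·p + 108 = 105
⇒ p = 1.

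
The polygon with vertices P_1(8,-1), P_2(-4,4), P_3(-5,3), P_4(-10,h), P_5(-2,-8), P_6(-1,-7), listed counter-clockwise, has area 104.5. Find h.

The doubled signed area Σ (x_i y_{i+1} − x_{i+1} y_i) is linear in h.
With h=0 it equals 209; the coefficient of h is -3 (from the two edges through P_4).
So -3·h + 209 = 2·104.5 = 209 ⇒ h = 0.

0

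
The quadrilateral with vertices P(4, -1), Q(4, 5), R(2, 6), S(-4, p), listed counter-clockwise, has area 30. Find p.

3

The doubled signed area Σ (x_i y_{i+1} − x_{i+1} y_i) is linear in p.
With p=0 it equals 66; the coefficient of p is -2 (from the two edges through S).
So -2·p + 66 = 2·30 = 60 ⇒ p = 3.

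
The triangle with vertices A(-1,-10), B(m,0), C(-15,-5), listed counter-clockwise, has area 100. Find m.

Write out the shoelace sum; only the two edges meeting at B involve m:
2·Area = [((-1)·0 − m·(-10)) + (m·(-5) − (-15)·0)] + 145
       = 5·m + 145 = 200
⇒ m = 11.

11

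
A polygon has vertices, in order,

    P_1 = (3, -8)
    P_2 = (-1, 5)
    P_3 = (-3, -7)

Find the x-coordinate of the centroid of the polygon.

-1/3

Apply the shoelace formula. First the cross-terms c_i = x_i·y_{i+1} − x_{i+1}·y_i:
  7, 22, 45  ⇒  2A = 74, A = 37.
Then Σ (x_i + x_{i+1})·c_i = -74, so x̄ = -74 / (6·37) = -1/3.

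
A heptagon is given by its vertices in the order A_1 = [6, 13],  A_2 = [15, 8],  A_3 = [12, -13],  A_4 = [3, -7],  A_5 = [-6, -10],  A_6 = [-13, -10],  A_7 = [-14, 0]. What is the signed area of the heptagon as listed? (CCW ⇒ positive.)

Apply the surveyor's formula: 2A = Σ (x_i·y_{i+1} − x_{i+1}·y_i), indices taken mod 7.
Σ = (-147) + (-291) + (-45) + (-72) + (-70) + (-140) + (-182) = -947
Signed area = Σ/2 = -473.5 (negative ⇒ clockwise traversal).

-473.5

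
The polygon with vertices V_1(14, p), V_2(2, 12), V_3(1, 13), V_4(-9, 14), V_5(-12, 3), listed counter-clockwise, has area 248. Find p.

-6

Write out the shoelace sum; only the two edges meeting at V_1 involve p:
2·Area = [((-12)·p − 14·3) + (14·12 − 2·p)] + 286
       = -14·p + 412 = 496
⇒ p = -6.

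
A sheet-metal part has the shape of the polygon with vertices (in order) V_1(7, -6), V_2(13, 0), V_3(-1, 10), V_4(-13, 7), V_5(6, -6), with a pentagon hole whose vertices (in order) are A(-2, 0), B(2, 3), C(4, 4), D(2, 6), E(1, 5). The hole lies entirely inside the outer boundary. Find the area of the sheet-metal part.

176.5

Outer boundary:
Apply the shoelace formula: 2A = Σ (x_i·y_{i+1} − x_{i+1}·y_i), indices taken mod 5.
Σ = (78) + (130) + (123) + (36) + (6) = 373
Area = |Σ|/2 = 186.5.
Hole:
A→B: (-2)(3) − (2)(0) = -6
B→C: (2)(4) − (4)(3) = -4
C→D: (4)(6) − (2)(4) = 16
D→E: (2)(5) − (1)(6) = 4
E→A: (1)(0) − (-2)(5) = 10
Σ = 20
Area = |Σ|/2 = 10.
Net area = 186.5 − 10 = 176.5.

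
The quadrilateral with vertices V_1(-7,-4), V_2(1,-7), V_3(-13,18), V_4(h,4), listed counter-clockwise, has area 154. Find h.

-16

The doubled signed area Σ (x_i y_{i+1} − x_{i+1} y_i) is linear in h.
With h=0 it equals -44; the coefficient of h is -22 (from the two edges through V_4).
So -22·h + -44 = 2·154 = 308 ⇒ h = -16.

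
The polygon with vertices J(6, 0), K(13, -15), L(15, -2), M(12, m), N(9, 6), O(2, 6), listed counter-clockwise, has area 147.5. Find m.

The doubled signed area Σ (x_i y_{i+1} − x_{i+1} y_i) is linear in m.
With m=0 it equals 211; the coefficient of m is 6 (from the two edges through M).
So 6·m + 211 = 2·147.5 = 295 ⇒ m = 14.

14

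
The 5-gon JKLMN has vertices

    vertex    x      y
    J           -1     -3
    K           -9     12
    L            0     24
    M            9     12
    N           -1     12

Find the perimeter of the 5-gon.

|JK| = √((-8)² + (15)²) = √289 = 17
|KL| = √((9)² + (12)²) = √225 = 15
|LM| = √((9)² + (-12)²) = √225 = 15
|MN| = √((-10)² + (0)²) = √100 = 10
|NJ| = √((0)² + (-15)²) = √225 = 15
Perimeter = 17 + 15 + 15 + 10 + 15 = 72.

72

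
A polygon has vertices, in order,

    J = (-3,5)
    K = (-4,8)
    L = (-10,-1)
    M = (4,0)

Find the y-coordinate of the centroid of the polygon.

79/39

Apply the shoelace formula. First the cross-terms c_i = x_i·y_{i+1} − x_{i+1}·y_i:
  -4, 84, 4, 20  ⇒  2A = 104, A = 52.
Then Σ (y_i + y_{i+1})·c_i = 632, so ȳ = 632 / (6·52) = 79/39.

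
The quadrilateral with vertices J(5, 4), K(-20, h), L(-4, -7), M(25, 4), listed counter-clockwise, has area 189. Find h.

The doubled signed area Σ (x_i y_{i+1} − x_{i+1} y_i) is linear in h.
With h=0 it equals 459; the coefficient of h is 9 (from the two edges through K).
So 9·h + 459 = 2·189 = 378 ⇒ h = -9.

-9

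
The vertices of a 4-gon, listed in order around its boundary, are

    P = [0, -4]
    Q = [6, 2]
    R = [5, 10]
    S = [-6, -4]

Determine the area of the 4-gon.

69

Σ = (24) + (50) + (40) + (24) = 138
Area = |Σ|/2 = 69.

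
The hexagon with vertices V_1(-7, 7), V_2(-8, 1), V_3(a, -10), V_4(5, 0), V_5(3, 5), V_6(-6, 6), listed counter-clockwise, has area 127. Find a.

-2

Write out the shoelace sum; only the two edges meeting at V_3 involve a:
2·Area = [((-8)·(-10) − a·1) + (a·0 − 5·(-10))] + 122
       = -1·a + 252 = 254
⇒ a = -2.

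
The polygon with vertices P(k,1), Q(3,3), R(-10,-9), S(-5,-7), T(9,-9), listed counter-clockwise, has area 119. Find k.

The doubled signed area Σ (x_i y_{i+1} − x_{i+1} y_i) is linear in k.
With k=0 it equals 142; the coefficient of k is 12 (from the two edges through P).
So 12·k + 142 = 2·119 = 238 ⇒ k = 8.

8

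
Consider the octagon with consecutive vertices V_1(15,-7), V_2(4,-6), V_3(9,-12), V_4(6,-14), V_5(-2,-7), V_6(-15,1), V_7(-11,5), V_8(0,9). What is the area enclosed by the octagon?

292.5

Cross-terms: -62, 6, -54, -70, -107, -64, -99, -135  ⇒  Σ = -585
Area = |Σ|/2 = 292.5.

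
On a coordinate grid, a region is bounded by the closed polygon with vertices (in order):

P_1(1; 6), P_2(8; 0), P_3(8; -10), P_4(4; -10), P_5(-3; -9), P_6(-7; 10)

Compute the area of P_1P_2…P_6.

Apply the shoelace (surveyor's) formula: 2A = Σ (x_i·y_{i+1} − x_{i+1}·y_i), indices taken mod 6.
Σ = (-48) + (-80) + (-40) + (-66) + (-93) + (-52) = -379
Area = |Σ|/2 = 189.5.

189.5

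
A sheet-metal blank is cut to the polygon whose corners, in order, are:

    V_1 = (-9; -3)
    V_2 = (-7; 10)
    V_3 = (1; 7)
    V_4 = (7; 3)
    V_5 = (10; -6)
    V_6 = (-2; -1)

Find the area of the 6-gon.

156.5

Cross-terms: -111, -59, -46, -72, -22, -3  ⇒  Σ = -313
Area = |Σ|/2 = 156.5.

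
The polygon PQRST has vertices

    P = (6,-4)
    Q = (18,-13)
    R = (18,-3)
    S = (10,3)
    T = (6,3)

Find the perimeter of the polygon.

46

|PQ| = √((12)² + (-9)²) = √225 = 15
|QR| = √((0)² + (10)²) = √100 = 10
|RS| = √((-8)² + (6)²) = √100 = 10
|ST| = √((-4)² + (0)²) = √16 = 4
|TP| = √((0)² + (-7)²) = √49 = 7
Perimeter = 15 + 10 + 10 + 4 + 7 = 46.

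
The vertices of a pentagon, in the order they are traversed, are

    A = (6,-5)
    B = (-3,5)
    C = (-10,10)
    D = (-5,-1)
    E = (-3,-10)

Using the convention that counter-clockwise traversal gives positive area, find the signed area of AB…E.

Apply the shoelace (surveyor's) formula: 2A = Σ (x_i·y_{i+1} − x_{i+1}·y_i), indices taken mod 5.
Σ = (15) + (20) + (60) + (47) + (75) = 217
Signed area = Σ/2 = 108.5 (positive ⇒ counter-clockwise traversal).

108.5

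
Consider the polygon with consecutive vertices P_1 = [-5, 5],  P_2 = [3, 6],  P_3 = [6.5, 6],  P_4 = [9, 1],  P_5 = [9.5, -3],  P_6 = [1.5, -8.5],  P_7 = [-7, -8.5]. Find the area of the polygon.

188

Σ = (-45) + (-21) + (-47.5) + (-36.5) + (-76.25) + (-72.25) + (-77.5) = -376
Area = |Σ|/2 = 188.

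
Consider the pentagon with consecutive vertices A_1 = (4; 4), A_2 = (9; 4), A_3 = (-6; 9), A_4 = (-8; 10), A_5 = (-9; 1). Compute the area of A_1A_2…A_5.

Apply the shoelace formula: 2A = Σ (x_i·y_{i+1} − x_{i+1}·y_i), indices taken mod 5.
Σ = (-20) + (105) + (12) + (82) + (-40) = 139
Area = |Σ|/2 = 69.5.

69.5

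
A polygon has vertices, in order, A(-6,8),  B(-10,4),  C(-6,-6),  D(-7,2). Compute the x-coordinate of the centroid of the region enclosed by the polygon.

Apply the surveyor's formula. First the cross-terms c_i = x_i·y_{i+1} − x_{i+1}·y_i:
  56, 84, -54, -44  ⇒  2A = 42, A = 21.
Then Σ (x_i + x_{i+1})·c_i = -966, so x̄ = -966 / (6·21) = -23/3.

-23/3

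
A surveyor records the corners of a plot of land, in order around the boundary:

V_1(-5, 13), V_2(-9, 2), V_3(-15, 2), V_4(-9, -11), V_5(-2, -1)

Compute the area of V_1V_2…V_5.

Apply Gauss's area formula: 2A = Σ (x_i·y_{i+1} − x_{i+1}·y_i), indices taken mod 5.
Σ = (107) + (12) + (183) + (-13) + (-31) = 258
Area = |Σ|/2 = 129.

129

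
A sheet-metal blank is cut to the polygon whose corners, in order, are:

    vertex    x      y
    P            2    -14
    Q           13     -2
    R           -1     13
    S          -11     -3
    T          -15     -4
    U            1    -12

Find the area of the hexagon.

342

Σ = (178) + (167) + (146) + (-1) + (184) + (10) = 684
Area = |Σ|/2 = 342.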